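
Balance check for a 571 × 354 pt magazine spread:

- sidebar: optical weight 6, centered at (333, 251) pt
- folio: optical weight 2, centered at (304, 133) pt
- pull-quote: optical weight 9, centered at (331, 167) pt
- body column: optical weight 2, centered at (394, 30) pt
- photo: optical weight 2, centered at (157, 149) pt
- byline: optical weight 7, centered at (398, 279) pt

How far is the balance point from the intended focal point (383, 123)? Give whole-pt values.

≈ 89 pt

Total weight = 6 + 2 + 9 + 2 + 2 + 7 = 28.
Σw·x = 9473; x̄ = 9473/28 ≈ 338.32.
y: moment 5586 / weight 28 ≈ 199.50
From (383, 123): dx = -44.68, dy = 76.50, so the distance is √(dx²+dy²) ≈ 88.59.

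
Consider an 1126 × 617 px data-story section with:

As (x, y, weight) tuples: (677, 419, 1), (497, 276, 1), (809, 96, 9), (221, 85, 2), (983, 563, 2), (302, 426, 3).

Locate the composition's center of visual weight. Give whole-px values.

Weights sum to 1 + 1 + 9 + 2 + 2 + 3 = 18.
x: (1·677 + 1·497 + 9·809 + 2·221 + 2·983 + 3·302) / 18 = 11769 / 18 ≈ 653.83
y: (1·419 + 1·276 + 9·96 + 2·85 + 2·563 + 3·426) / 18 = 4133 / 18 ≈ 229.61

(654, 230)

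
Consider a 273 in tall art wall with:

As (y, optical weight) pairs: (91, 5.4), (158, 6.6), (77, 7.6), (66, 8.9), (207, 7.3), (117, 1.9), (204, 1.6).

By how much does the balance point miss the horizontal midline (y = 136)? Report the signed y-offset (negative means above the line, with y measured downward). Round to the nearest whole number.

Total weight = 5.4 + 6.6 + 7.6 + 8.9 + 7.3 + 1.9 + 1.6 = 39.3.
y-moment: 5.4·91 + 6.6·158 + 7.6·77 + 8.9·66 + 7.3·207 + 1.9·117 + 1.6·204 = 4766.6; centroid 4766.6/39.3 ≈ 121.29.
Difference: 121.29 − 136 ≈ -14.71.

≈ -15 in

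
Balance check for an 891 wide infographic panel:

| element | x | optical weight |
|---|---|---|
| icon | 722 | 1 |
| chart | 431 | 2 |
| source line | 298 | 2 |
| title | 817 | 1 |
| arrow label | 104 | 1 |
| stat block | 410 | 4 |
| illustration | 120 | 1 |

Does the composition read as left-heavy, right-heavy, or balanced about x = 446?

left-heavy

Total weight = 1 + 2 + 2 + 1 + 1 + 4 + 1 = 12.
Σw·x = 1·722 + 2·431 + 2·298 + 1·817 + 1·104 + 4·410 + 1·120 = 4861, so x̄ = 4861/12 ≈ 405.08.
405.1 vs midline 446 → left-heavy.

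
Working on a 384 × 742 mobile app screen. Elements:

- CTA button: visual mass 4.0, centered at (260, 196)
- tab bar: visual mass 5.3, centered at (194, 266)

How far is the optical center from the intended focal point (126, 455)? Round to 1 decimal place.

≈ 239.4

Weights sum to 4.0 + 5.3 = 9.3.
x: (4.0·260 + 5.3·194) / 9.3 = 2068.2 / 9.3 ≈ 222.39
y: (4.0·196 + 5.3·266) / 9.3 = 2193.8 / 9.3 ≈ 235.89
From (126, 455): dx = 96.39, dy = -219.11, so the distance is √(dx²+dy²) ≈ 239.37.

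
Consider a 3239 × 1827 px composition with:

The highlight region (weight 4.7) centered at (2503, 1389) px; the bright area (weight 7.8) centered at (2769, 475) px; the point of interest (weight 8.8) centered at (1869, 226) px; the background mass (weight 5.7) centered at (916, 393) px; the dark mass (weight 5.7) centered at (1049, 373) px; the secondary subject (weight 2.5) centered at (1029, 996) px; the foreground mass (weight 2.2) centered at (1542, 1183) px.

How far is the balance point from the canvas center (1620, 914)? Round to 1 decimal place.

Weights sum to 4.7 + 7.8 + 8.8 + 5.7 + 5.7 + 2.5 + 2.2 = 37.4.
x: (4.7·2503 + 7.8·2769 + 8.8·1869 + 5.7·916 + 5.7·1049 + 2.5·1029 + 2.2·1542) / 37.4 = 66974.9 / 37.4 ≈ 1790.77
y: (4.7·1389 + 7.8·475 + 8.8·226 + 5.7·393 + 5.7·373 + 2.5·996 + 2.2·1183) / 37.4 = 21680.9 / 37.4 ≈ 579.70
Relative to (1620, 914): Δ = (170.77, -334.30); |Δ| = √(170.77² + -334.30²) ≈ 375.39.

≈ 375.4 px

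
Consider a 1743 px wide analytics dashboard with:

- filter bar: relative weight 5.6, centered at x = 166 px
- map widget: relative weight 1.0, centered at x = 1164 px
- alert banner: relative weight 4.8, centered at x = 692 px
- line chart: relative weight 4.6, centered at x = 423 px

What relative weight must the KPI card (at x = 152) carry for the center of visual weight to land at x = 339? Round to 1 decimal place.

w ≈ 10.4

Known weights sum to 5.6 + 1.0 + 4.8 + 4.6 = 16.0; their moment is 5.6·166 + 1.0·1164 + 4.8·692 + 4.6·423 = 7361.0.
Balance at x = 339 requires (7361.0 + w·152) / (16.0 + w) = 339.
Solving: w = (339·16.0 − 7361.0) / (152 − 339) = -1937.0 / -187 ≈ 10.36.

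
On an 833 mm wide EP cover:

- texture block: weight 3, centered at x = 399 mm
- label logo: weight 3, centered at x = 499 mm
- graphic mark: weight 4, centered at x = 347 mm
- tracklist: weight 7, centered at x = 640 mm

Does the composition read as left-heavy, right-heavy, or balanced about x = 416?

right-heavy

Weights sum to 3 + 3 + 4 + 7 = 17.
x-moment: 3·399 + 3·499 + 4·347 + 7·640 = 8562; centroid 8562/17 ≈ 503.65.
503.6 vs midline 416 → right-heavy.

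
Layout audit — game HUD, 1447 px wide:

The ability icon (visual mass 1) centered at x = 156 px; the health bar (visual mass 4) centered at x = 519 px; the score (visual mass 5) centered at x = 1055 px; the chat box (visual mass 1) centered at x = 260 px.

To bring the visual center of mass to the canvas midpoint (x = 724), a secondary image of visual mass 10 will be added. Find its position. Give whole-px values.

x ≈ 744

New total weight: (1 + 4 + 5 + 1) + 10 = 21.
x: target moment 21×724 = 15204; current 1·156 + 4·519 + 5·1055 + 1·260 = 7767; the secondary image supplies 7437, so x = 7437/10 ≈ 743.70.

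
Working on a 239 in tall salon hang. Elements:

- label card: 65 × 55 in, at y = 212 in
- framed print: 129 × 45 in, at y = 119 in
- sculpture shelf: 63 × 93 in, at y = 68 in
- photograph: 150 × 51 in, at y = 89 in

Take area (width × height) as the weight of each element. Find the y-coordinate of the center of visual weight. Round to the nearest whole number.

Taking area as weight: label card 65·55 = 3575, framed print 129·45 = 5805, sculpture shelf 63·93 = 5859, photograph 150·51 = 7650. Sum 22889.
y-moment: 3575·212 + 5805·119 + 5859·68 + 7650·89 = 2527957; centroid 2527957/22889 ≈ 110.44.

y ≈ 110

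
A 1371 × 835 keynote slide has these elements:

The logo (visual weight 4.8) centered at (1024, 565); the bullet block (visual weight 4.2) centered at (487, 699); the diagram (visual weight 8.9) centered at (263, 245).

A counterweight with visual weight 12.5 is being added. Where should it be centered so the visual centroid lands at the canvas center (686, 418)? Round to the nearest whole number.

(924, 390)

After adding the counterweight, total weight = 4.8 + 4.2 + 8.9 + 12.5 = 30.4.
Along x: (9301.3 + 12.5·x) / 30.4 = 686 (existing moment 4.8·1024 + 4.2·487 + 8.9·263 = 9301.3) ⇒ x = (20854.4 − 9301.3) / 12.5 ≈ 924.25.
Along y: (7828.3 + 12.5·y) / 30.4 = 418 (existing moment 4.8·565 + 4.2·699 + 8.9·245 = 7828.3) ⇒ y = (12707.2 − 7828.3) / 12.5 ≈ 390.31.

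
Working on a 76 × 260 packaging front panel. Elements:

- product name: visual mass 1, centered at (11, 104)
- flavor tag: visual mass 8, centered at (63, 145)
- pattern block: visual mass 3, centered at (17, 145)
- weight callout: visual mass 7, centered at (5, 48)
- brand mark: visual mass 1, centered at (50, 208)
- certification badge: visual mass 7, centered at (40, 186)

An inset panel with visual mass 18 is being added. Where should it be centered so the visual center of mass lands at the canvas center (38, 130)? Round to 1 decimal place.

After adding the inset panel, total weight = 1 + 8 + 3 + 7 + 1 + 7 + 18 = 45.
x: target moment 45×38 = 1710; current 1·11 + 8·63 + 3·17 + 7·5 + 1·50 + 7·40 = 931; the inset panel supplies 779, so x = 779/18 ≈ 43.28.
y: target moment 45×130 = 5850; current 1·104 + 8·145 + 3·145 + 7·48 + 1·208 + 7·186 = 3545; the inset panel supplies 2305, so y = 2305/18 ≈ 128.06.

(43.3, 128.1)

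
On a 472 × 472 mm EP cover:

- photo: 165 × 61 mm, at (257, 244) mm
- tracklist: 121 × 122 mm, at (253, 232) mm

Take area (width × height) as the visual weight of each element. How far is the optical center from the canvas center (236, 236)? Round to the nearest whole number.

≈ 19 mm

Taking area as weight: photo 165·61 = 10065, tracklist 121·122 = 14762. Sum 24827.
x-moment: 10065·257 + 14762·253 = 6321491; centroid 6321491/24827 ≈ 254.62.
y-moment: 10065·244 + 14762·232 = 5880644; centroid 5880644/24827 ≈ 236.86.
From (236, 236): dx = 18.62, dy = 0.86, so the distance is √(dx²+dy²) ≈ 18.64.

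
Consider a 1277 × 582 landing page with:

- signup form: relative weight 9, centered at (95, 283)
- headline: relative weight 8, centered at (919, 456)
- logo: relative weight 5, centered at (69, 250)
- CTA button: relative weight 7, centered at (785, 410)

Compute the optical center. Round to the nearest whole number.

(484, 356)

Total weight = 9 + 8 + 5 + 7 = 29.
x-moment: 9·95 + 8·919 + 5·69 + 7·785 = 14047; centroid 14047/29 ≈ 484.38.
y-moment: 9·283 + 8·456 + 5·250 + 7·410 = 10315; centroid 10315/29 ≈ 355.69.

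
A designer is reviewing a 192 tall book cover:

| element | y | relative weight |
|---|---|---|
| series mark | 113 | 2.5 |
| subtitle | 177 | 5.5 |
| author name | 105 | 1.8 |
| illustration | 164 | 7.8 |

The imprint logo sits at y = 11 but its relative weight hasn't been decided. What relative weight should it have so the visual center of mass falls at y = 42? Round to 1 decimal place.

Fixed elements: Σw = 2.5 + 5.5 + 1.8 + 7.8 = 17.6, Σw·y = 2.5·113 + 5.5·177 + 1.8·105 + 7.8·164 = 2724.2.
Set Σw·y/Σw = 42: (2724.2 + 11w) = 42·(17.6 + w).
So w = (42·17.6 − 2724.2)/(11 − 42) = -1985.0/-31 ≈ 64.03.

w ≈ 64.0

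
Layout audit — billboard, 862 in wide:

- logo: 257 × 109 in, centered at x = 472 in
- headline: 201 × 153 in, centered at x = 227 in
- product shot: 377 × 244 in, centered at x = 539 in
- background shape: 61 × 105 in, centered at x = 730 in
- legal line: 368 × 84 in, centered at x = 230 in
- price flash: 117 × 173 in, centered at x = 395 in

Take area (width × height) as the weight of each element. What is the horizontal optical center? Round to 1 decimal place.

Areas → weights: logo 257·109 = 28013, headline 201·153 = 30753, product shot 377·244 = 91988, background shape 61·105 = 6405, legal line 368·84 = 30912, price flash 117·173 = 20241; Σw = 208312.
x: (28013·472 + 30753·227 + 91988·539 + 6405·730 + 30912·230 + 20241·395) / 208312 = 89565204 / 208312 ≈ 429.96

x ≈ 430.0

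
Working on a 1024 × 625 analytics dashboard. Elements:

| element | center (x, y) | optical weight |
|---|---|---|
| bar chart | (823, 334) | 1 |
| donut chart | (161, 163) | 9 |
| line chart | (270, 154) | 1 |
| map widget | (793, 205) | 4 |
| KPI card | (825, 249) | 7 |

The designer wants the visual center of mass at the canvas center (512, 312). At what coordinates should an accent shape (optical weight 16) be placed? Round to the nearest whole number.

(498, 459)

New total weight: (1 + 9 + 1 + 4 + 7) + 16 = 38.
x: target moment 38×512 = 19456; current 1·823 + 9·161 + 1·270 + 4·793 + 7·825 = 11489; the accent shape supplies 7967, so x = 7967/16 ≈ 497.94.
y: target moment 38×312 = 11856; current 1·334 + 9·163 + 1·154 + 4·205 + 7·249 = 4518; the accent shape supplies 7338, so y = 7338/16 ≈ 458.62.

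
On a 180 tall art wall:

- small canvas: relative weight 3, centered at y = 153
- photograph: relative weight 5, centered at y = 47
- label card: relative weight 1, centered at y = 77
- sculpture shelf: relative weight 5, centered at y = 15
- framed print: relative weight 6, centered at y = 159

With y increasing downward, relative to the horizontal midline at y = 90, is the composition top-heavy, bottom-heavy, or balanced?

Weights sum to 3 + 5 + 1 + 5 + 6 = 20.
y: (3·153 + 5·47 + 1·77 + 5·15 + 6·159) / 20 = 1800 / 20 ≈ 90.00
90.00 = 90 exactly: balanced.

balanced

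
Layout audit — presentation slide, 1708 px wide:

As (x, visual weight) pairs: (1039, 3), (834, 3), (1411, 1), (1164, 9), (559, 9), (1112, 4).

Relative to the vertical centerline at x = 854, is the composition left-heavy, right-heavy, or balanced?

Weights sum to 3 + 3 + 1 + 9 + 9 + 4 = 29.
Σw·x = 3·1039 + 3·834 + 1·1411 + 9·1164 + 9·559 + 4·1112 = 26985, so x̄ = 26985/29 ≈ 930.52.
930.5 vs midline 854 → right-heavy.

right-heavy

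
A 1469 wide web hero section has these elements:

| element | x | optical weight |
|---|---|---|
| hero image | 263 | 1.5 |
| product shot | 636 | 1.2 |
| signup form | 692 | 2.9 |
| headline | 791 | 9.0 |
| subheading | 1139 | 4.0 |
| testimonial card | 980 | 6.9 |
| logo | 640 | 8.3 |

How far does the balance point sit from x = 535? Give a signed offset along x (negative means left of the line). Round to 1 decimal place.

≈ 261.3

Total weight = 1.5 + 1.2 + 2.9 + 9.0 + 4.0 + 6.9 + 8.3 = 33.8.
Σw·x = 26913.5; x̄ = 26913.5/33.8 ≈ 796.26.
Offset from x = 535: 796.26 − 535 ≈ 261.26.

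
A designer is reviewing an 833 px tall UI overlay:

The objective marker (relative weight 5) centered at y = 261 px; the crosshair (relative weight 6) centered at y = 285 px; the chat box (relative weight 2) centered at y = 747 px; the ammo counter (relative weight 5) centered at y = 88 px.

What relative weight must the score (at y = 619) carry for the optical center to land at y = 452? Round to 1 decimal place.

w ≈ 19.1

Fixed elements: Σw = 5 + 6 + 2 + 5 = 18, Σw·y = 5·261 + 6·285 + 2·747 + 5·88 = 4949.
Balance at y = 452 requires (4949 + w·619) / (18 + w) = 452.
So w = (452·18 − 4949)/(619 − 452) = 3187/167 ≈ 19.08.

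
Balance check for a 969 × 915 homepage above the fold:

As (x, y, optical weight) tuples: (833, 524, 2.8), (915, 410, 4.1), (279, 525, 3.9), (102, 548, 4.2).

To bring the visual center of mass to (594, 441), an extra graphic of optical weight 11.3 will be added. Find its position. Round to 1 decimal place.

(709.9, 362.9)

After adding the extra graphic, total weight = 2.8 + 4.1 + 3.9 + 4.2 + 11.3 = 26.3.
x: target moment 26.3×594 = 15622.2; current 2.8·833 + 4.1·915 + 3.9·279 + 4.2·102 = 7600.4; the extra graphic supplies 8021.8, so x = 8021.8/11.3 ≈ 709.89.
y: target moment 26.3×441 = 11598.3; current 2.8·524 + 4.1·410 + 3.9·525 + 4.2·548 = 7497.3; the extra graphic supplies 4101.0, so y = 4101.0/11.3 ≈ 362.92.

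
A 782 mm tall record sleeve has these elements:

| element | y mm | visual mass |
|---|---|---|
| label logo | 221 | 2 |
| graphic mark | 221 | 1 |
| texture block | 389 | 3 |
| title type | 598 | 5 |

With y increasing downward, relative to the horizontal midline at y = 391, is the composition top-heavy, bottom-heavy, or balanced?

bottom-heavy

Σw = 2 + 1 + 3 + 5 = 11.
y-moment: 2·221 + 1·221 + 3·389 + 5·598 = 4820; centroid 4820/11 ≈ 438.18.
438.2 vs midline 391 → bottom-heavy.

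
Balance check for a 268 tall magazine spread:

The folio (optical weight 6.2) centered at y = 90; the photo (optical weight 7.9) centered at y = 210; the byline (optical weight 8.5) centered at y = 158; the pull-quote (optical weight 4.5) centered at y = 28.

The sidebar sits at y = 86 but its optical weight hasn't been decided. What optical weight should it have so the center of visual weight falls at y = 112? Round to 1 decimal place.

w ≈ 25.0

Known weights sum to 6.2 + 7.9 + 8.5 + 4.5 = 27.1; their moment is 6.2·90 + 7.9·210 + 8.5·158 + 4.5·28 = 3686.0.
Set Σw·y/Σw = 112: (3686.0 + 86w) = 112·(27.1 + w).
So w = (112·27.1 − 3686.0)/(86 − 112) = -650.8/-26 ≈ 25.03.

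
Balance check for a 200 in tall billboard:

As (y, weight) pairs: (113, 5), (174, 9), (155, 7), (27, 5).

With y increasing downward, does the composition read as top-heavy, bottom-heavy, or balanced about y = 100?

Σw = 5 + 9 + 7 + 5 = 26.
Σw·y = 5·113 + 9·174 + 7·155 + 5·27 = 3351, so ȳ = 3351/26 ≈ 128.88.
128.9 vs midline 100 → bottom-heavy.

bottom-heavy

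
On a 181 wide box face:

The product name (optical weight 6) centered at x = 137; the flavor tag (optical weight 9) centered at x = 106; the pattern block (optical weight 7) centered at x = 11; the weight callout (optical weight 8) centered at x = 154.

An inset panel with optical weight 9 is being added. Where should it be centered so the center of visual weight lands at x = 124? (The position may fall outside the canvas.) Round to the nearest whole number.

After adding the inset panel, total weight = 6 + 9 + 7 + 8 + 9 = 39.
Along x: (3085 + 9·x) / 39 = 124 (existing moment 6·137 + 9·106 + 7·11 + 8·154 = 3085) ⇒ x = (4836 − 3085) / 9 ≈ 194.56.

x ≈ 195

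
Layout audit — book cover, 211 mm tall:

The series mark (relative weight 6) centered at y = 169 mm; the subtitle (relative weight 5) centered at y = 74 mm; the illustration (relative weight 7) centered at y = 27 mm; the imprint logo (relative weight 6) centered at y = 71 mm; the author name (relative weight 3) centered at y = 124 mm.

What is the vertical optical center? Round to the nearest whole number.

Total weight = 6 + 5 + 7 + 6 + 3 = 27.
Σw·y = 6·169 + 5·74 + 7·27 + 6·71 + 3·124 = 2371, so ȳ = 2371/27 ≈ 87.81.

y ≈ 88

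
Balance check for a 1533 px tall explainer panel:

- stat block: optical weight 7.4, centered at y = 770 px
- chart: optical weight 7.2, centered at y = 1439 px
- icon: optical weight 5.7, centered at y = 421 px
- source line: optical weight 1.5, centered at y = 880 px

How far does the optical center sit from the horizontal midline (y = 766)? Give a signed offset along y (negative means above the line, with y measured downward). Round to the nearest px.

Weights sum to 7.4 + 7.2 + 5.7 + 1.5 = 21.8.
y: (7.4·770 + 7.2·1439 + 5.7·421 + 1.5·880) / 21.8 = 19778.5 / 21.8 ≈ 907.27
Against y = 766, that's 907.27 − 766 = 141.27.

≈ 141 px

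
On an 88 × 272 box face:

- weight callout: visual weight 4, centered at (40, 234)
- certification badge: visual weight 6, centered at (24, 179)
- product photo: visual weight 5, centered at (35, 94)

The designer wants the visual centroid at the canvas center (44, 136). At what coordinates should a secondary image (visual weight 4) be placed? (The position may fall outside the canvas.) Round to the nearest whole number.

After adding the secondary image, total weight = 4 + 6 + 5 + 4 = 19.
x: need Σw·x = 19·44 = 836. Existing = 4·40 + 6·24 + 5·35 = 479. Remainder 357 / 4 ≈ 89.25.
y: need Σw·y = 19·136 = 2584. Existing = 4·234 + 6·179 + 5·94 = 2480. Remainder 104 / 4 ≈ 26.00.

(89, 26)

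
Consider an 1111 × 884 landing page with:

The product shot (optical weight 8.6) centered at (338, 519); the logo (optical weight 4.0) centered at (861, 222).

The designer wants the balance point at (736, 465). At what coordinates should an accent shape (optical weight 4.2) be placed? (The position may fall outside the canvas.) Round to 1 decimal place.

(1431.9, 585.9)

With the accent shape, Σw becomes 8.6 + 4.0 + 4.2 = 16.8.
Along x: (6350.8 + 4.2·x) / 16.8 = 736 (existing moment 8.6·338 + 4.0·861 = 6350.8) ⇒ x = (12364.8 − 6350.8) / 4.2 ≈ 1431.90.
Along y: (5351.4 + 4.2·y) / 16.8 = 465 (existing moment 8.6·519 + 4.0·222 = 5351.4) ⇒ y = (7812.0 − 5351.4) / 4.2 ≈ 585.86.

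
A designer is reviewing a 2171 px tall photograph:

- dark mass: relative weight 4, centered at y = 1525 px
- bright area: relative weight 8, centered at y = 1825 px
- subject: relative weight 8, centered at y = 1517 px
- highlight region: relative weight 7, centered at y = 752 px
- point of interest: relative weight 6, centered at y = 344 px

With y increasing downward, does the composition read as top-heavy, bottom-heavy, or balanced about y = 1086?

bottom-heavy

Σw = 4 + 8 + 8 + 7 + 6 = 33.
y: (4·1525 + 8·1825 + 8·1517 + 7·752 + 6·344) / 33 = 40164 / 33 ≈ 1217.09
1217.1 lies below (larger y than) the midline 1086, so the layout is bottom-heavy.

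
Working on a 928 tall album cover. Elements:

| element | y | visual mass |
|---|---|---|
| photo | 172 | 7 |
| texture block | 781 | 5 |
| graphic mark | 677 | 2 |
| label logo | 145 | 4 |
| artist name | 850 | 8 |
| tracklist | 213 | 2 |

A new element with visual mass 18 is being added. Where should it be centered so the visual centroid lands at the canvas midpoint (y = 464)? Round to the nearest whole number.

y ≈ 393

With the new element, Σw becomes 7 + 5 + 2 + 4 + 8 + 2 + 18 = 46.
y: need Σw·y = 46·464 = 21344. Existing = 7·172 + 5·781 + 2·677 + 4·145 + 8·850 + 2·213 = 14269. Remainder 7075 / 18 ≈ 393.06.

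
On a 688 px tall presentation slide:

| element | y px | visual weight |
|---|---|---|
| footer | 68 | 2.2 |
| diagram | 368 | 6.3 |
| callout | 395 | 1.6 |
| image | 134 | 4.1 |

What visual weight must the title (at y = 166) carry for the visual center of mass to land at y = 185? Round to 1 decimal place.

w ≈ 53.8

Fixed elements: Σw = 2.2 + 6.3 + 1.6 + 4.1 = 14.2, Σw·y = 2.2·68 + 6.3·368 + 1.6·395 + 4.1·134 = 3649.4.
For the centroid to hit 185: (3649.4 + w·166) / (14.2 + w) = 185.
Solving: w = (185·14.2 − 3649.4) / (166 − 185) = -1022.4 / -19 ≈ 53.81.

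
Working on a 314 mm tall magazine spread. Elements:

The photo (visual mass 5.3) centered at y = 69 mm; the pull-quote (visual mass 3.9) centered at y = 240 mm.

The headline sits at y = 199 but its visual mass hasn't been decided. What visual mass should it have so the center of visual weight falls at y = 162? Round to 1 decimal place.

Known weights sum to 5.3 + 3.9 = 9.2; their moment is 5.3·69 + 3.9·240 = 1301.7.
For the centroid to hit 162: (1301.7 + w·199) / (9.2 + w) = 162.
Rearranging, w·(199 − 162) = 162·9.2 − 1301.7 = 188.7, so w ≈ 188.7/37 = 5.10.

w ≈ 5.1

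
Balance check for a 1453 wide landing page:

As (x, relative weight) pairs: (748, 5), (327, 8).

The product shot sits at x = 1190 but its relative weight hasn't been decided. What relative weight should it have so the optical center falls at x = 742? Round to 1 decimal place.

Known weights sum to 5 + 8 = 13; their moment is 5·748 + 8·327 = 6356.
Balance at x = 742 requires (6356 + w·1190) / (13 + w) = 742.
Rearranging, w·(1190 − 742) = 742·13 − 6356 = 3290, so w ≈ 3290/448 = 7.34.

w ≈ 7.3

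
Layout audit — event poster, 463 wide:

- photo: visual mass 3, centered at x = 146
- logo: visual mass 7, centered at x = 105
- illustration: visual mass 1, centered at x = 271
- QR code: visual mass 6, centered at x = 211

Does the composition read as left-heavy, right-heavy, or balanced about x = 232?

Weights sum to 3 + 7 + 1 + 6 = 17.
x-moment: 3·146 + 7·105 + 1·271 + 6·211 = 2710; centroid 2710/17 ≈ 159.41.
159.4 vs midline 232 → left-heavy.

left-heavy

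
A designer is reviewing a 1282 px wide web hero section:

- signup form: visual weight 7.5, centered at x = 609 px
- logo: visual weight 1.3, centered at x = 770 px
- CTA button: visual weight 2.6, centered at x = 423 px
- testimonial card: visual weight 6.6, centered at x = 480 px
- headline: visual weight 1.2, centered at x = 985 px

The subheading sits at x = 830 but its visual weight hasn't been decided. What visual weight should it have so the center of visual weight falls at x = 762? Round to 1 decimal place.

Fixed elements: Σw = 7.5 + 1.3 + 2.6 + 6.6 + 1.2 = 19.2, Σw·x = 7.5·609 + 1.3·770 + 2.6·423 + 6.6·480 + 1.2·985 = 11018.3.
Set Σw·x/Σw = 762: (11018.3 + 830w) = 762·(19.2 + w).
So w = (762·19.2 − 11018.3)/(830 − 762) = 3612.1/68 ≈ 53.12.

w ≈ 53.1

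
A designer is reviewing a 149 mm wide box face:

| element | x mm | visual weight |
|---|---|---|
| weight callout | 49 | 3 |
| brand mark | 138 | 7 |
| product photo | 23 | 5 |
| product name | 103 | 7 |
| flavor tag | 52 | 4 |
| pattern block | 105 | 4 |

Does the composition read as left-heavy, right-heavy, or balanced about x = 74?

Total weight = 3 + 7 + 5 + 7 + 4 + 4 = 30.
x: (3·49 + 7·138 + 5·23 + 7·103 + 4·52 + 4·105) / 30 = 2577 / 30 ≈ 85.90
85.9 vs midline 74 → right-heavy.

right-heavy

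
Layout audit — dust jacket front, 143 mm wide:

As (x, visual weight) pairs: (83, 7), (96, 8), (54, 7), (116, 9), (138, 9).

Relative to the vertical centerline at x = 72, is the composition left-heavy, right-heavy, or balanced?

Weights sum to 7 + 8 + 7 + 9 + 9 = 40.
x: (7·83 + 8·96 + 7·54 + 9·116 + 9·138) / 40 = 4013 / 40 ≈ 100.33
Since 100.3 is right of 72, the composition reads right-heavy.

right-heavy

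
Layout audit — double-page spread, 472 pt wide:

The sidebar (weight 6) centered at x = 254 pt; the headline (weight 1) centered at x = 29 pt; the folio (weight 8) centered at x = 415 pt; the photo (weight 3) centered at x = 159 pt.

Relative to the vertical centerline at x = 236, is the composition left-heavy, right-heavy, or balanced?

Σw = 6 + 1 + 8 + 3 = 18.
x-moment: 6·254 + 1·29 + 8·415 + 3·159 = 5350; centroid 5350/18 ≈ 297.22.
Since 297.2 is right of 236, the composition reads right-heavy.

right-heavy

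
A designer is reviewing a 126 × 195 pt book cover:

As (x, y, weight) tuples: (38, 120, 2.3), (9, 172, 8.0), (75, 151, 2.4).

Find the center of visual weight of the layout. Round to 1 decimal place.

Total weight = 2.3 + 8.0 + 2.4 = 12.7.
Σw·x = 2.3·38 + 8.0·9 + 2.4·75 = 339.4, so x̄ = 339.4/12.7 ≈ 26.72.
Σw·y = 2.3·120 + 8.0·172 + 2.4·151 = 2014.4, so ȳ = 2014.4/12.7 ≈ 158.61.

(26.7, 158.6)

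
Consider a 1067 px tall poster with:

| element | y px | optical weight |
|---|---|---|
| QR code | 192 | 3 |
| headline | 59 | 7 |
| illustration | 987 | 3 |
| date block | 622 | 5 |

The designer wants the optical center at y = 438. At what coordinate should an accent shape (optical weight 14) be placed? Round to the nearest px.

y ≈ 497

With the accent shape, Σw becomes 3 + 7 + 3 + 5 + 14 = 32.
Along y: (7060 + 14·y) / 32 = 438 (existing moment 3·192 + 7·59 + 3·987 + 5·622 = 7060) ⇒ y = (14016 − 7060) / 14 ≈ 496.86.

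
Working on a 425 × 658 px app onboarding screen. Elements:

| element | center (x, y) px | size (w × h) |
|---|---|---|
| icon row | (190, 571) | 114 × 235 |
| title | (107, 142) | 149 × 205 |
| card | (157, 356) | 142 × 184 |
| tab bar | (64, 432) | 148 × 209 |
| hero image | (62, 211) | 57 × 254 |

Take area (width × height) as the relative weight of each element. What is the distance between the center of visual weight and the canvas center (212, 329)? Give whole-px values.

Areas: icon row 114·235 = 26790, title 149·205 = 30545, card 142·184 = 26128, tab bar 148·209 = 30932, hero image 57·254 = 14478. Total weight = 128873.
x: (26790·190 + 30545·107 + 26128·157 + 30932·64 + 14478·62) / 128873 = 15337795 / 128873 ≈ 119.01
y: (26790·571 + 30545·142 + 26128·356 + 30932·432 + 14478·211) / 128873 = 45353530 / 128873 ≈ 351.92
From (212, 329): dx = -92.99, dy = 22.92, so the distance is √(dx²+dy²) ≈ 95.77.

≈ 96 px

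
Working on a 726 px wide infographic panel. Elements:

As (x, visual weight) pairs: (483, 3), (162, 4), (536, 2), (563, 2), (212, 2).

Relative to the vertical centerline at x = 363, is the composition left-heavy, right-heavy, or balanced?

balanced

Weights sum to 3 + 4 + 2 + 2 + 2 = 13.
x-moment: 3·483 + 4·162 + 2·536 + 2·563 + 2·212 = 4719; centroid 4719/13 ≈ 363.00.
The centroid 363.00 matches the midline at 363, so the layout is balanced.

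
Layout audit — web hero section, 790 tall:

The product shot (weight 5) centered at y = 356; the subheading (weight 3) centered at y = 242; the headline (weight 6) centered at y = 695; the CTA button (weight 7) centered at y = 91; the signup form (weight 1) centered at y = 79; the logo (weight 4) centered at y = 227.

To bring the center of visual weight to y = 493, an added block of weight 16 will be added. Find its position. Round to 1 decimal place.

y ≈ 775.4

New total weight: (5 + 3 + 6 + 7 + 1 + 4) + 16 = 42.
y: target moment 42×493 = 20706; current 5·356 + 3·242 + 6·695 + 7·91 + 1·79 + 4·227 = 8300; the added block supplies 12406, so y = 12406/16 ≈ 775.38.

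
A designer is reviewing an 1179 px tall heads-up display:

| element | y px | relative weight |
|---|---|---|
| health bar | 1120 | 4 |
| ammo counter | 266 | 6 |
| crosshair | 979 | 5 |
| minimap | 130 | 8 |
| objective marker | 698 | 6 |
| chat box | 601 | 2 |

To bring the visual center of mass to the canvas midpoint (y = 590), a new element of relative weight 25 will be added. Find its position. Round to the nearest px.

y ≈ 626

New total weight: (4 + 6 + 5 + 8 + 6 + 2) + 25 = 56.
y: target moment 56×590 = 33040; current 4·1120 + 6·266 + 5·979 + 8·130 + 6·698 + 2·601 = 17401; the new element supplies 15639, so y = 15639/25 ≈ 625.56.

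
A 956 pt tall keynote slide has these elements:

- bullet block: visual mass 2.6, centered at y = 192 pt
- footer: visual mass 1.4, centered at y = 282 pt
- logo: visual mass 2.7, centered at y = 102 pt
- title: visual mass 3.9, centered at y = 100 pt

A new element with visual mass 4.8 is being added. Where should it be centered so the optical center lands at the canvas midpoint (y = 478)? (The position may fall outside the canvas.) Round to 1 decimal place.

y ≈ 1208.7

After adding the new element, total weight = 2.6 + 1.4 + 2.7 + 3.9 + 4.8 = 15.4.
y: need Σw·y = 15.4·478 = 7361.2. Existing = 2.6·192 + 1.4·282 + 2.7·102 + 3.9·100 = 1559.4. Remainder 5801.8 / 4.8 ≈ 1208.71.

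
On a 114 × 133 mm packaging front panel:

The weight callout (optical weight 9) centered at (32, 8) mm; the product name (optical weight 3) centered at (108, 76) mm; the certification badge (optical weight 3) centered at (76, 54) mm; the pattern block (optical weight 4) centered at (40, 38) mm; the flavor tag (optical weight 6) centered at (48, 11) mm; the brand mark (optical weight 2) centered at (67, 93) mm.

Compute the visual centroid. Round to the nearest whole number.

(53, 32)

Weights sum to 9 + 3 + 3 + 4 + 6 + 2 = 27.
x: (9·32 + 3·108 + 3·76 + 4·40 + 6·48 + 2·67) / 27 = 1422 / 27 ≈ 52.67
y: (9·8 + 3·76 + 3·54 + 4·38 + 6·11 + 2·93) / 27 = 866 / 27 ≈ 32.07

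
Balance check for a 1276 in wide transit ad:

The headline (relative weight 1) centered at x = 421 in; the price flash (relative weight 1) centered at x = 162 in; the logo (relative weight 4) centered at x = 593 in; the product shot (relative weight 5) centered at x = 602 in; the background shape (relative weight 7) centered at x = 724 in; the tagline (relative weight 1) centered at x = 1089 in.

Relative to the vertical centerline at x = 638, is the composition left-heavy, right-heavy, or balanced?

Total weight = 1 + 1 + 4 + 5 + 7 + 1 = 19.
x: (1·421 + 1·162 + 4·593 + 5·602 + 7·724 + 1·1089) / 19 = 12122 / 19 ≈ 638.00
The centroid 638.00 matches the midline at 638, so the layout is balanced.

balanced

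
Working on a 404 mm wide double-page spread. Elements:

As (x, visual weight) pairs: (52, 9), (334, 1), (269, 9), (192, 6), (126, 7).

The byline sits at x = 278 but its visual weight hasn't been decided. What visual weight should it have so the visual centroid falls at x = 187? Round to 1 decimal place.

Existing Σw = 32 (9 + 1 + 9 + 6 + 7); existing moment 9·52 + 1·334 + 9·269 + 6·192 + 7·126 = 5257.
For the centroid to hit 187: (5257 + w·278) / (32 + w) = 187.
So w = (187·32 − 5257)/(278 − 187) = 727/91 ≈ 7.99.

w ≈ 8.0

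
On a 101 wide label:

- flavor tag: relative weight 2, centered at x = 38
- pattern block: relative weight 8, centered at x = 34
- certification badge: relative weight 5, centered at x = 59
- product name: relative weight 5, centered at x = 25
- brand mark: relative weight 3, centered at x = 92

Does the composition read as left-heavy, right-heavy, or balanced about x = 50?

Total weight = 2 + 8 + 5 + 5 + 3 = 23.
Σw·x = 2·38 + 8·34 + 5·59 + 5·25 + 3·92 = 1044, so x̄ = 1044/23 ≈ 45.39.
45.4 vs midline 50 → left-heavy.

left-heavy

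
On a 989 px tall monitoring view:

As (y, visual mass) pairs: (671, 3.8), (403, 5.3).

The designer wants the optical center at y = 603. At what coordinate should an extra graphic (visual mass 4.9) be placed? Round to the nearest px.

After adding the extra graphic, total weight = 3.8 + 5.3 + 4.9 = 14.0.
y: need Σw·y = 14.0·603 = 8442.0. Existing = 3.8·671 + 5.3·403 = 4685.7. Remainder 3756.3 / 4.9 ≈ 766.59.

y ≈ 767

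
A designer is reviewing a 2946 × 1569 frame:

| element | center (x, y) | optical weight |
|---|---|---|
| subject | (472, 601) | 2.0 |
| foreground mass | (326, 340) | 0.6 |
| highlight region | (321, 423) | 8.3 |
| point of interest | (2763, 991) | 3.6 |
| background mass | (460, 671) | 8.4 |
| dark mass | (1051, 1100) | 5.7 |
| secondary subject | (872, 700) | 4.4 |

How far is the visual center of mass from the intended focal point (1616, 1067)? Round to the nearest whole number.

Total weight = 2.0 + 0.6 + 8.3 + 3.6 + 8.4 + 5.7 + 4.4 = 33.0.
x: (2.0·472 + 0.6·326 + 8.3·321 + 3.6·2763 + 8.4·460 + 5.7·1051 + 4.4·872) / 33.0 = 27442.2 / 33.0 ≈ 831.58
y: (2.0·601 + 0.6·340 + 8.3·423 + 3.6·991 + 8.4·671 + 5.7·1100 + 4.4·700) / 33.0 = 23470.9 / 33.0 ≈ 711.24
Relative to (1616, 1067): Δ = (-784.42, -355.76); |Δ| = √(-784.42² + -355.76²) ≈ 861.32.

≈ 861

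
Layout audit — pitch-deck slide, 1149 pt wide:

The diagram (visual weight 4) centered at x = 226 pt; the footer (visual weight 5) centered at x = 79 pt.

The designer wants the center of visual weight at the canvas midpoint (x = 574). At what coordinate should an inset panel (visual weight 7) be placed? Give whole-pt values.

x ≈ 1126

With the inset panel, Σw becomes 4 + 5 + 7 = 16.
Along x: (1299 + 7·x) / 16 = 574 (existing moment 4·226 + 5·79 = 1299) ⇒ x = (9184 − 1299) / 7 ≈ 1126.43.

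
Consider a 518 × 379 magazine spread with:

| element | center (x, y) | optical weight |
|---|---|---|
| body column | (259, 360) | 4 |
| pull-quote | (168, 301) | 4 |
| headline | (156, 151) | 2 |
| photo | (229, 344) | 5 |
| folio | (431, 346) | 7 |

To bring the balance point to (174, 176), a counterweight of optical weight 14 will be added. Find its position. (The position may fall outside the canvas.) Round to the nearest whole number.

(6, -54)

New total weight: (4 + 4 + 2 + 5 + 7) + 14 = 36.
Along x: (6182 + 14·x) / 36 = 174 (existing moment 4·259 + 4·168 + 2·156 + 5·229 + 7·431 = 6182) ⇒ x = (6264 − 6182) / 14 ≈ 5.86.
Along y: (7088 + 14·y) / 36 = 176 (existing moment 4·360 + 4·301 + 2·151 + 5·344 + 7·346 = 7088) ⇒ y = (6336 − 7088) / 14 ≈ -53.71.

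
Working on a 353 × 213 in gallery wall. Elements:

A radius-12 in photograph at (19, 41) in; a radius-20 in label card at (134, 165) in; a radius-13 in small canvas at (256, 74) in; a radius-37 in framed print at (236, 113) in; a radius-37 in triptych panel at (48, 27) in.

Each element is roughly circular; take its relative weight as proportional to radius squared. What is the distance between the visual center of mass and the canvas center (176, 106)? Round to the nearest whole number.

Weights ∝ r²: photograph 12² = 144, label card 20² = 400, small canvas 13² = 169, framed print 37² = 1369, triptych panel 37² = 1369; Σw = 3451.
x: (144·19 + 400·134 + 169·256 + 1369·236 + 1369·48) / 3451 = 488396 / 3451 ≈ 141.52
y: (144·41 + 400·165 + 169·74 + 1369·113 + 1369·27) / 3451 = 276070 / 3451 ≈ 80.00
Relative to (176, 106): Δ = (-34.48, -26.00); |Δ| = √(-34.48² + -26.00²) ≈ 43.18.

≈ 43 in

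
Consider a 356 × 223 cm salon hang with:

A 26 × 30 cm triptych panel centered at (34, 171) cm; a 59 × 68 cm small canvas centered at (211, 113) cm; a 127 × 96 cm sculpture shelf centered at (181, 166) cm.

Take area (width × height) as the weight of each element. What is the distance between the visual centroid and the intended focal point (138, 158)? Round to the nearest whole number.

Taking area as weight: triptych panel 26·30 = 780, small canvas 59·68 = 4012, sculpture shelf 127·96 = 12192. Sum 16984.
Σw·x = 780·34 + 4012·211 + 12192·181 = 3079804, so x̄ = 3079804/16984 ≈ 181.34.
Σw·y = 780·171 + 4012·113 + 12192·166 = 2610608, so ȳ = 2610608/16984 ≈ 153.71.
Offset from (138, 158): Δx ≈ 43.34, Δy ≈ -4.29; distance = √(Δx² + Δy²) ≈ 43.55.

≈ 44 cm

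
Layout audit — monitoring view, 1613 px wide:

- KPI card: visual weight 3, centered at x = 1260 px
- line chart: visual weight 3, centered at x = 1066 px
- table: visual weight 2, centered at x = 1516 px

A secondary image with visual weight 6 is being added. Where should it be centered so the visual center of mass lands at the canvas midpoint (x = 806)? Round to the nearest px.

After adding the secondary image, total weight = 3 + 3 + 2 + 6 = 14.
x: need Σw·x = 14·806 = 11284. Existing = 3·1260 + 3·1066 + 2·1516 = 10010. Remainder 1274 / 6 ≈ 212.33.

x ≈ 212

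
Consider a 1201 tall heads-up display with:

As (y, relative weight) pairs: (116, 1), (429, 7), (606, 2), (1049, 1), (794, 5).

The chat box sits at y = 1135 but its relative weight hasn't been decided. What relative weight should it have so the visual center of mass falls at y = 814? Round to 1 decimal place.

w ≈ 11.4

Fixed elements: Σw = 1 + 7 + 2 + 1 + 5 = 16, Σw·y = 1·116 + 7·429 + 2·606 + 1·1049 + 5·794 = 9350.
For the centroid to hit 814: (9350 + w·1135) / (16 + w) = 814.
So w = (814·16 − 9350)/(1135 − 814) = 3674/321 ≈ 11.45.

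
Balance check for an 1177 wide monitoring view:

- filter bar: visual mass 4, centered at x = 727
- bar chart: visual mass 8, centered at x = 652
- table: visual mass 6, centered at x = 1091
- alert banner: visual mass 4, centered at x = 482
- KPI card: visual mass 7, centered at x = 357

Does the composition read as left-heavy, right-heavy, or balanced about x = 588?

right-heavy

Total weight = 4 + 8 + 6 + 4 + 7 = 29.
Σw·x = 4·727 + 8·652 + 6·1091 + 4·482 + 7·357 = 19097, so x̄ = 19097/29 ≈ 658.52.
658.5 vs midline 588 → right-heavy.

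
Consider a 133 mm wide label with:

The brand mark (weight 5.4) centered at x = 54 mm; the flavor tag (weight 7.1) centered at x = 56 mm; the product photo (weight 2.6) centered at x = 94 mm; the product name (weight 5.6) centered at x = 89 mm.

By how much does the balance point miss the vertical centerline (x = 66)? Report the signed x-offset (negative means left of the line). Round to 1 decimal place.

≈ 3.2 mm

Total weight = 5.4 + 7.1 + 2.6 + 5.6 = 20.7.
Σw·x = 5.4·54 + 7.1·56 + 2.6·94 + 5.6·89 = 1432.0, so x̄ = 1432.0/20.7 ≈ 69.18.
Difference: 69.18 − 66 ≈ 3.18.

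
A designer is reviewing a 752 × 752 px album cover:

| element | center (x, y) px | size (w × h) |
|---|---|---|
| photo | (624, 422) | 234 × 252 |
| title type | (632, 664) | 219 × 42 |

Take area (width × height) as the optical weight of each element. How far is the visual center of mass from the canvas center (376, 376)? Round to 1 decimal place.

≈ 261.2 px

Areas: photo 234·252 = 58968, title type 219·42 = 9198. Total weight = 68166.
Σw·x = 58968·624 + 9198·632 = 42609168, so x̄ = 42609168/68166 ≈ 625.08.
Σw·y = 58968·422 + 9198·664 = 30991968, so ȳ = 30991968/68166 ≈ 454.65.
Relative to (376, 376): Δ = (249.08, 78.65); |Δ| = √(249.08² + 78.65²) ≈ 261.20.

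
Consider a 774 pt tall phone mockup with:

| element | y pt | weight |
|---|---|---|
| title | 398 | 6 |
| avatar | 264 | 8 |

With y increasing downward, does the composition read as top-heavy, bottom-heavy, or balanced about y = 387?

top-heavy

Weights sum to 6 + 8 = 14.
y: (6·398 + 8·264) / 14 = 4500 / 14 ≈ 321.43
Since 321.4 is above (smaller y than) 387, the composition reads top-heavy.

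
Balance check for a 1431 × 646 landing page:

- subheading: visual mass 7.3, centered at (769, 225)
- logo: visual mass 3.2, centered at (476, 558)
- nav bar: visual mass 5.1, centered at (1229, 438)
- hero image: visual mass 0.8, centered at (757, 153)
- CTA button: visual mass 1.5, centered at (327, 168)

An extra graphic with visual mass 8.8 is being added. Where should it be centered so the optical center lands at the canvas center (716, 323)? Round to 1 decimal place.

(524.6, 294.1)

New total weight: (7.3 + 3.2 + 5.1 + 0.8 + 1.5) + 8.8 = 26.7.
Along x: (14500.9 + 8.8·x) / 26.7 = 716 (existing moment 7.3·769 + 3.2·476 + 5.1·1229 + 0.8·757 + 1.5·327 = 14500.9) ⇒ x = (19117.2 − 14500.9) / 8.8 ≈ 524.58.
Along y: (6036.3 + 8.8·y) / 26.7 = 323 (existing moment 7.3·225 + 3.2·558 + 5.1·438 + 0.8·153 + 1.5·168 = 6036.3) ⇒ y = (8624.1 − 6036.3) / 8.8 ≈ 294.07.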